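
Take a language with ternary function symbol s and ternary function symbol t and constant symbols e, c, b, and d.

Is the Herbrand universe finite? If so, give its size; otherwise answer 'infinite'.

infinite

The signature has at least one function symbol (s, arity 3) and at least one constant (e).
Iterating s gives infinitely many distinct ground terms: e, s(e, e, e), s(s(e, e, e), s(e, e, e), s(e, e, e)), ...
So the Herbrand universe is infinite.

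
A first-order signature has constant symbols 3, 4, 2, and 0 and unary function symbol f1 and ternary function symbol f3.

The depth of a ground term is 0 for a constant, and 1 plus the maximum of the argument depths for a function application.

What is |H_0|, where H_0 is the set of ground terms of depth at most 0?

4

Write N_k for the number of ground terms of depth ≤ k. A term of depth ≤ k is either a constant or a function symbol applied to arguments of depth ≤ k−1, so N_k = 4 + N_{k-1} + N_{k-1}^3.
N_0 = 4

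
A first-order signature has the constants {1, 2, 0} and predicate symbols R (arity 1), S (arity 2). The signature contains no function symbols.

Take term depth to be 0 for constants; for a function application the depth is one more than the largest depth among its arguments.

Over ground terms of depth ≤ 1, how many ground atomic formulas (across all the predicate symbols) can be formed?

First count ground terms of depth ≤ 1.
With no function symbols every ground term is a constant, so there are exactly 3 ground terms at every depth bound.
N_0 = 3
N_1 = 3
Explicitly: 1, 2, 0.
So |H| = 3.
Ground atoms are formed by filling each argument slot of a predicate with a term from H, so an r-ary predicate gives |H|^r atoms:
  R: 3;  S: 3^2 = 9
Total ground atoms: 3 + 9 = 12.

12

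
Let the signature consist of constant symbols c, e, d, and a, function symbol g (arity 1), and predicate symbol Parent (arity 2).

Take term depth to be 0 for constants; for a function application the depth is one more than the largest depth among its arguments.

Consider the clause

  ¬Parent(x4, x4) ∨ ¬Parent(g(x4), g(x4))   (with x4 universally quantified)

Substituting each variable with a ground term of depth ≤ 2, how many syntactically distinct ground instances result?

12

Ground terms of depth ≤ 2:
  Write N_k for the number of ground terms of depth ≤ k. A term of depth ≤ k is either a constant or a function symbol applied to arguments of depth ≤ k−1, so N_k = 4 + N_{k-1}.
  N_0 = 4
  N_1 = 4 + 4 = 8
  N_2 = 4 + 8 = 12
  Explicitly: c, e, d, a, g(c), g(e), g(d), g(a), g(g(c)), g(g(e)), g(g(d)), g(g(a)).
So there are 12 ground terms available for substitution.
There is 1 variable to instantiate (x4),  occurring in at least one literal, so different choices give different ground instances.
Number of ground instances = 12.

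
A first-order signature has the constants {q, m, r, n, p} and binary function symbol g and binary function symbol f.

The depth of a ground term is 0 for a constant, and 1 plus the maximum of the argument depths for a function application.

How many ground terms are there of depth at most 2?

6055

If N_k denotes the number of depth-≤k ground terms, the 5 constants give N_0 = 5, and each function symbol of arity r contributes N_{k-1}^r new terms at level k: N_k = 5 + N_{k-1}^2 + N_{k-1}^2.
N_0 = 5
N_1 = 5 + 5^2 + 5^2 = 55
N_2 = 5 + 55^2 + 55^2 = 6055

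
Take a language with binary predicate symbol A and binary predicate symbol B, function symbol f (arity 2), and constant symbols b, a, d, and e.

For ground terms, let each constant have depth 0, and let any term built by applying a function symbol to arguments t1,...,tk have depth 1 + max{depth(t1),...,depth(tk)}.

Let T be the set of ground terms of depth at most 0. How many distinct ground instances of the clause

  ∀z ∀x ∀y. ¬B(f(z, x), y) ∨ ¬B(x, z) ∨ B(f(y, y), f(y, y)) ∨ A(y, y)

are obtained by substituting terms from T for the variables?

Ground terms of depth ≤ 0:
  Count level by level. With function symbols f/2, the terms of depth ≤ k are the 4 constants together with each function applied to depth-≤(k−1) tuples, so N_k = 4 + N_{k-1}^2.
  N_0 = 4
So there are 4 ground terms available for substitution.
The body mentions every one of the 3 quantified variables; since ground terms form a free algebra, no two substitutions collapse to the same formula.
Number of ground instances = 4^3 = 64.

64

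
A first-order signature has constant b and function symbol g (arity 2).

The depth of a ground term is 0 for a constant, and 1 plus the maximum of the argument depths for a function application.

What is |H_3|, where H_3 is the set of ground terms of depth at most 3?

Let N_k = |{terms of depth ≤ k}|. Then N_0 = 1 and N_k = 1 + N_{k-1}^2 for k ≥ 1 (one summand per function symbol, arity giving the exponent).
N_0 = 1
N_1 = 1 + 1^2 = 2
N_2 = 1 + 2^2 = 5
N_3 = 1 + 5^2 = 26

26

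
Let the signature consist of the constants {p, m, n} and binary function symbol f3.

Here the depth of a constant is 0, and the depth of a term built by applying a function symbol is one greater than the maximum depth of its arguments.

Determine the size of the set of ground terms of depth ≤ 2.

Count level by level. With function symbols f3/2, the terms of depth ≤ k are the 3 constants together with each function applied to depth-≤(k−1) tuples, so N_k = 3 + N_{k-1}^2.
N_0 = 3
N_1 = 3 + 3^2 = 12
N_2 = 3 + 12^2 = 147

147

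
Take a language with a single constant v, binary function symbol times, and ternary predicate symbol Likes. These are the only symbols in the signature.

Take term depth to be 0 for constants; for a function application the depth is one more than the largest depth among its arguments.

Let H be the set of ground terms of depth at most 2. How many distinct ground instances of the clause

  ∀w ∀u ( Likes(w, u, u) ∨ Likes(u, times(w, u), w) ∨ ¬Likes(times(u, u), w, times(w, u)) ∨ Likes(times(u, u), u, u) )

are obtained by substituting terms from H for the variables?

Ground terms of depth ≤ 2:
  Count level by level. With function symbols times/2, the terms of depth ≤ k are the 1 constant together with each function applied to depth-≤(k−1) tuples, so N_k = 1 + N_{k-1}^2.
  N_0 = 1
  N_1 = 1 + 1^2 = 2
  N_2 = 1 + 2^2 = 5
  Explicitly: v, times(v, v), times(v, times(v, v)), times(times(v, v), v), times(times(v, v), times(v, v)).
So there are 5 ground terms available for substitution.
The body mentions every one of the 2 quantified variables; since ground terms form a free algebra, no two substitutions collapse to the same formula.
Number of ground instances = 5^2 = 25.

25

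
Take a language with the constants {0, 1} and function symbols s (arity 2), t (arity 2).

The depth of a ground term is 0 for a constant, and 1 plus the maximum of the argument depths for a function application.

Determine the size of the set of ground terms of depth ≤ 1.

10

Let N_k count ground terms of depth at most k. Each non-constant term of depth ≤ k is some function symbol applied to depth-≤(k−1) arguments, giving N_k = 2 + N_{k-1}^2 + N_{k-1}^2.
N_0 = 2
N_1 = 2 + 2^2 + 2^2 = 10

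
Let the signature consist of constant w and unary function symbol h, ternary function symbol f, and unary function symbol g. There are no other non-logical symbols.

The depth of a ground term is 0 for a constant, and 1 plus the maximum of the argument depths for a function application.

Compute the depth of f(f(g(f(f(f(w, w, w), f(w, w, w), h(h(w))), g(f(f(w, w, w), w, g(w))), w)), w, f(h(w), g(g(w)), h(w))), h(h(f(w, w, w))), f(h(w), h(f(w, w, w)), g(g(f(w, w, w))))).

depth(f(w, w, w)) = 1 + max(0, 0, 0) = 1
depth(h(w)) = 1 + depth(w) = 1 + 0 = 1
depth(h(h(w))) = 1 + depth(h(w)) = 1 + 1 = 2
depth(f(f(w, w, w), f(w, w, w), h(h(w)))) = 1 + max(1, 1, 2) = 3
depth(g(w)) = 1 + depth(w) = 1 + 0 = 1
depth(f(f(w, w, w), w, g(w))) = 1 + max(1, 0, 1) = 2
depth(g(f(f(w, w, w), w, g(w)))) = 1 + depth(f(f(w, w, w), w, g(w))) = 1 + 2 = 3
depth(f(f(f(w, w, w), f(w, w, w), h(h(w))), g(f(f(w, w, w), w, g(w))), w)) = 1 + max(3, 3, 0) = 4
depth(g(f(f(f(w, w, w), f(w, w, w), h(h(w))), g(f(f(w, w, w), w, g(w))), w))) = 1 + depth(f(f(f(w, w, w), f(w, w, w), h(h(w))), g(f(f(w, w, w), w, g(w))), w)) = 1 + 4 = 5
depth(g(g(w))) = 1 + depth(g(w)) = 1 + 1 = 2
depth(f(h(w), g(g(w)), h(w))) = 1 + max(1, 2, 1) = 3
depth(f(g(f(f(f(w, w, w), f(w, w, w), h(h(w))), g(f(f(w, w, w), w, g(w))), w)), w, f(h(w), g(g(w)), h(w)))) = 1 + max(5, 0, 3) = 6
depth(h(f(w, w, w))) = 1 + depth(f(w, w, w)) = 1 + 1 = 2
depth(h(h(f(w, w, w)))) = 1 + depth(h(f(w, w, w))) = 1 + 2 = 3
depth(g(f(w, w, w))) = 1 + depth(f(w, w, w)) = 1 + 1 = 2
depth(g(g(f(w, w, w)))) = 1 + depth(g(f(w, w, w))) = 1 + 2 = 3
depth(f(h(w), h(f(w, w, w)), g(g(f(w, w, w))))) = 1 + max(1, 2, 3) = 4
depth(f(f(g(f(f(f(w, w, w), f(w, w, w), h(h(w))), g(f(f(w, w, w), w, g(w))), w)), w, f(h(w), g(g(w)), h(w))), h(h(f(w, w, w))), f(h(w), h(f(w, w, w)), g(g(f(w, w, w)))))) = 1 + max(6, 3, 4) = 7

7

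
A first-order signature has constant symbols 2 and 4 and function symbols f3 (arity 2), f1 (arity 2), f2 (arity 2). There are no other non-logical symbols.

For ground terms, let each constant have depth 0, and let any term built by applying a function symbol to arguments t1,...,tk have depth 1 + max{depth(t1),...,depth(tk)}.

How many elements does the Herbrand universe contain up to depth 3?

1044302

If N_k denotes the number of depth-≤k ground terms, the 2 constants give N_0 = 2, and each function symbol of arity r contributes N_{k-1}^r new terms at level k: N_k = 2 + N_{k-1}^2 + N_{k-1}^2 + N_{k-1}^2.
N_0 = 2
N_1 = 2 + 2^2 + 2^2 + 2^2 = 14
N_2 = 2 + 14^2 + 14^2 + 14^2 = 590
N_3 = 2 + 590^2 + 590^2 + 590^2 = 1044302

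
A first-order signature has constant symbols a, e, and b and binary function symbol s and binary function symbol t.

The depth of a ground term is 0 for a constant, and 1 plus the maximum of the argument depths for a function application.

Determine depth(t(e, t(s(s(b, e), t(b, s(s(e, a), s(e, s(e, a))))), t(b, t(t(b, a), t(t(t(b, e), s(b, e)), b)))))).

7

depth(s(b, e)) = 1 + max(0, 0) = 1
depth(s(e, a)) = 1 + max(0, 0) = 1
depth(s(e, s(e, a))) = 1 + max(0, 1) = 2
depth(s(s(e, a), s(e, s(e, a)))) = 1 + max(1, 2) = 3
depth(t(b, s(s(e, a), s(e, s(e, a))))) = 1 + max(0, 3) = 4
depth(s(s(b, e), t(b, s(s(e, a), s(e, s(e, a)))))) = 1 + max(1, 4) = 5
depth(t(b, a)) = 1 + max(0, 0) = 1
depth(t(b, e)) = 1 + max(0, 0) = 1
depth(t(t(b, e), s(b, e))) = 1 + max(1, 1) = 2
depth(t(t(t(b, e), s(b, e)), b)) = 1 + max(2, 0) = 3
depth(t(t(b, a), t(t(t(b, e), s(b, e)), b))) = 1 + max(1, 3) = 4
depth(t(b, t(t(b, a), t(t(t(b, e), s(b, e)), b)))) = 1 + max(0, 4) = 5
depth(t(s(s(b, e), t(b, s(s(e, a), s(e, s(e, a))))), t(b, t(t(b, a), t(t(t(b, e), s(b, e)), b))))) = 1 + max(5, 5) = 6
depth(t(e, t(s(s(b, e), t(b, s(s(e, a), s(e, s(e, a))))), t(b, t(t(b, a), t(t(t(b, e), s(b, e)), b)))))) = 1 + max(0, 6) = 7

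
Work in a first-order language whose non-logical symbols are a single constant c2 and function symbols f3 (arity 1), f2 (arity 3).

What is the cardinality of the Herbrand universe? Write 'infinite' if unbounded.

The signature has at least one function symbol (f3, arity 1) and at least one constant (c2).
Iterating f3 gives infinitely many distinct ground terms: c2, f3(c2), f3(f3(c2)), ...
So the Herbrand universe is infinite.

infinite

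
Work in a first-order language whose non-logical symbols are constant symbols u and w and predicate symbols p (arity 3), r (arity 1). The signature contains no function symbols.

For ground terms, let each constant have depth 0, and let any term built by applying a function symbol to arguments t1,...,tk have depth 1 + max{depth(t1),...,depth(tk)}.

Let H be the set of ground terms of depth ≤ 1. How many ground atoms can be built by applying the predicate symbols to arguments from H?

First count ground terms of depth ≤ 1.
With no function symbols every ground term is a constant, so there are exactly 2 ground terms at every depth bound.
N_0 = 2
N_1 = 2
Explicitly: u, w.
So |H| = 2.
For each predicate symbol, the number of ground atoms is |H| raised to its arity; summing:
  p: 2^3 = 8;  r: 2
Total ground atoms: 8 + 2 = 10.

10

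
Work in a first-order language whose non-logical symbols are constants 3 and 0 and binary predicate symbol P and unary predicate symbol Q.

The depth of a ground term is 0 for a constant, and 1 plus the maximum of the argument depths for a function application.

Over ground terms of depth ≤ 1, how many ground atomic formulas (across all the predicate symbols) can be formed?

First count ground terms of depth ≤ 1.
With no function symbols every ground term is a constant, so there are exactly 2 ground terms at every depth bound.
N_0 = 2
N_1 = 2
So |H| = 2.
A ground atom is a predicate applied to a tuple of terms from H, so the count is the sum over predicates of |H|^arity:
  P: 2^2 = 4;  Q: 2
Total ground atoms: 4 + 2 = 6.

6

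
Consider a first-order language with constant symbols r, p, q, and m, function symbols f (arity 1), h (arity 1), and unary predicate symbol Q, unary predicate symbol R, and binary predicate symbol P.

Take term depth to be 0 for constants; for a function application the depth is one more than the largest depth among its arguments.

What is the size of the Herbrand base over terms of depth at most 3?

First count ground terms of depth ≤ 3.
Count level by level. With function symbols f/1, h/1, the terms of depth ≤ k are the 4 constants together with each function applied to depth-≤(k−1) tuples, so N_k = 4 + N_{k-1} + N_{k-1}.
N_0 = 4
N_1 = 4 + 4 + 4 = 12
N_2 = 4 + 12 + 12 = 28
N_3 = 4 + 28 + 28 = 60
So |H| = 60.
A ground atom is a predicate applied to a tuple of terms from H, so the count is the sum over predicates of |H|^arity:
  Q: 60;  R: 60;  P: 60^2 = 3600
Total ground atoms: 60 + 60 + 3600 = 3720.

3720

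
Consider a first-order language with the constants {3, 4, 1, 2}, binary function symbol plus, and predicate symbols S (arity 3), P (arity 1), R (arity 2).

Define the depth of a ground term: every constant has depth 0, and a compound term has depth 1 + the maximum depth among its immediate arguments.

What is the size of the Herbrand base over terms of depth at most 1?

8420

First count ground terms of depth ≤ 1.
Count level by level. With function symbols plus/2, the terms of depth ≤ k are the 4 constants together with each function applied to depth-≤(k−1) tuples, so N_k = 4 + N_{k-1}^2.
N_0 = 4
N_1 = 4 + 4^2 = 20
So |H| = 20.
Ground atoms are formed by filling each argument slot of a predicate with a term from H, so an r-ary predicate gives |H|^r atoms:
  S: 20^3 = 8000;  P: 20;  R: 20^2 = 400
Total ground atoms: 8000 + 20 + 400 = 8420.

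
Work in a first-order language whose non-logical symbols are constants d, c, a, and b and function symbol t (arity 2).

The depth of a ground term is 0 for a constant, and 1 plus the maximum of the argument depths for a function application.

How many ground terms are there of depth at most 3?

Write N_k for the number of ground terms of depth ≤ k. A term of depth ≤ k is either a constant or a function symbol applied to arguments of depth ≤ k−1, so N_k = 4 + N_{k-1}^2.
N_0 = 4
N_1 = 4 + 4^2 = 20
N_2 = 4 + 20^2 = 404
N_3 = 4 + 404^2 = 163220

163220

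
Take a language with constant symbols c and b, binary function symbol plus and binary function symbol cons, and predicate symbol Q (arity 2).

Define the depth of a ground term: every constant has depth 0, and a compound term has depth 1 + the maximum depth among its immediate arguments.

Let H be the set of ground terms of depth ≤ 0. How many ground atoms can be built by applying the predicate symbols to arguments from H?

4

First count ground terms of depth ≤ 0.
If N_k denotes the number of depth-≤k ground terms, the 2 constants give N_0 = 2, and each function symbol of arity r contributes N_{k-1}^r new terms at level k: N_k = 2 + N_{k-1}^2 + N_{k-1}^2.
N_0 = 2
So |H| = 2.
Ground atoms are formed by filling each argument slot of a predicate with a term from H, so an r-ary predicate gives |H|^r atoms:
  Q: 2^2 = 4
Total ground atoms: 4.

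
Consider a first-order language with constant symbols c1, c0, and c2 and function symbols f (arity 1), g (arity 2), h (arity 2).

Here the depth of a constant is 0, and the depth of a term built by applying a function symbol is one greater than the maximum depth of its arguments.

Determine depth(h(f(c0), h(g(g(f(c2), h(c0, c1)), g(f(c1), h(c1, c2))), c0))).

depth(f(c0)) = 1 + depth(c0) = 1 + 0 = 1
depth(f(c2)) = 1 + depth(c2) = 1 + 0 = 1
depth(h(c0, c1)) = 1 + max(0, 0) = 1
depth(g(f(c2), h(c0, c1))) = 1 + max(1, 1) = 2
depth(f(c1)) = 1 + depth(c1) = 1 + 0 = 1
depth(h(c1, c2)) = 1 + max(0, 0) = 1
depth(g(f(c1), h(c1, c2))) = 1 + max(1, 1) = 2
depth(g(g(f(c2), h(c0, c1)), g(f(c1), h(c1, c2)))) = 1 + max(2, 2) = 3
depth(h(g(g(f(c2), h(c0, c1)), g(f(c1), h(c1, c2))), c0)) = 1 + max(3, 0) = 4
depth(h(f(c0), h(g(g(f(c2), h(c0, c1)), g(f(c1), h(c1, c2))), c0))) = 1 + max(1, 4) = 5

5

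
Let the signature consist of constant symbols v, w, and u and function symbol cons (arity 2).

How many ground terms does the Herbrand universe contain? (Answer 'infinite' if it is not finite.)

The signature has at least one function symbol (cons, arity 2) and at least one constant (v).
Iterating cons gives infinitely many distinct ground terms: v, cons(v, v), cons(cons(v, v), cons(v, v)), ...
So the Herbrand universe is infinite.

infinite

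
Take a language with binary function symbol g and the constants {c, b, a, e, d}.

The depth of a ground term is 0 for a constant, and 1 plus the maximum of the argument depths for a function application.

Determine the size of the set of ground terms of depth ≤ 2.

If N_k denotes the number of depth-≤k ground terms, the 5 constants give N_0 = 5, and each function symbol of arity r contributes N_{k-1}^r new terms at level k: N_k = 5 + N_{k-1}^2.
N_0 = 5
N_1 = 5 + 5^2 = 30
N_2 = 5 + 30^2 = 905

905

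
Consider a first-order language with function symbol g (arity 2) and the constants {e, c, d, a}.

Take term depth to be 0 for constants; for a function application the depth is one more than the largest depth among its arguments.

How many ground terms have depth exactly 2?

Let N_k = |{terms of depth ≤ k}|. Then N_0 = 4 and N_k = 4 + N_{k-1}^2 for k ≥ 1 (one summand per function symbol, arity giving the exponent).
N_0 = 4
N_1 = 4 + 4^2 = 20
N_2 = 4 + 20^2 = 404
Terms of depth exactly 2: N_2 − N_1 = 404 − 20 = 384.

384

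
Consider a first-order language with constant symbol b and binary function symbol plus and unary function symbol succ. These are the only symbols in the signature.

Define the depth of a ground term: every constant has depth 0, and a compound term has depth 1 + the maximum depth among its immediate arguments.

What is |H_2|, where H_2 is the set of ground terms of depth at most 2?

13

Count level by level. With function symbols plus/2, succ/1, the terms of depth ≤ k are the 1 constant together with each function applied to depth-≤(k−1) tuples, so N_k = 1 + N_{k-1}^2 + N_{k-1}.
N_0 = 1
N_1 = 1 + 1^2 + 1 = 3
N_2 = 1 + 3^2 + 3 = 13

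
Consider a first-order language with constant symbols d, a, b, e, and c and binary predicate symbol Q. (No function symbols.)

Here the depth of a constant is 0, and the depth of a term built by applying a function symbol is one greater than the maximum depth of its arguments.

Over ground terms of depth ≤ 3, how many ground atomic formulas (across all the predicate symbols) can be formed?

25

First count ground terms of depth ≤ 3.
With no function symbols every ground term is a constant, so there are exactly 5 ground terms at every depth bound.
N_0 = 5
N_1 = 5
N_2 = 5
N_3 = 5
Explicitly: d, a, b, e, c.
So |H| = 5.
Ground atoms are formed by filling each argument slot of a predicate with a term from H, so an r-ary predicate gives |H|^r atoms:
  Q: 5^2 = 25
Total ground atoms: 25.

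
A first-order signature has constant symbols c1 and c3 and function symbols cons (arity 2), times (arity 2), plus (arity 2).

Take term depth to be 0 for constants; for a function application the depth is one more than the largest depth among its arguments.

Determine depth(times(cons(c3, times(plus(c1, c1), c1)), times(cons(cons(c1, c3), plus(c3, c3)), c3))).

4

depth(plus(c1, c1)) = 1 + max(0, 0) = 1
depth(times(plus(c1, c1), c1)) = 1 + max(1, 0) = 2
depth(cons(c3, times(plus(c1, c1), c1))) = 1 + max(0, 2) = 3
depth(cons(c1, c3)) = 1 + max(0, 0) = 1
depth(plus(c3, c3)) = 1 + max(0, 0) = 1
depth(cons(cons(c1, c3), plus(c3, c3))) = 1 + max(1, 1) = 2
depth(times(cons(cons(c1, c3), plus(c3, c3)), c3)) = 1 + max(2, 0) = 3
depth(times(cons(c3, times(plus(c1, c1), c1)), times(cons(cons(c1, c3), plus(c3, c3)), c3))) = 1 + max(3, 3) = 4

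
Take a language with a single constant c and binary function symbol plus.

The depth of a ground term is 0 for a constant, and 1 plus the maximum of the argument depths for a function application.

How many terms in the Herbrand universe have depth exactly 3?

If N_k denotes the number of depth-≤k ground terms, the 1 constant gives N_0 = 1, and each function symbol of arity r contributes N_{k-1}^r new terms at level k: N_k = 1 + N_{k-1}^2.
N_0 = 1
N_1 = 1 + 1^2 = 2
N_2 = 1 + 2^2 = 5
N_3 = 1 + 5^2 = 26
Terms of depth exactly 3: N_3 − N_2 = 26 − 5 = 21.

21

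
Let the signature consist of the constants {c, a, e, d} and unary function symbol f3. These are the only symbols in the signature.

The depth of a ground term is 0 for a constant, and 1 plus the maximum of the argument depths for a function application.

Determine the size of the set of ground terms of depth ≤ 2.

12

Write N_k for the number of ground terms of depth ≤ k. A term of depth ≤ k is either a constant or a function symbol applied to arguments of depth ≤ k−1, so N_k = 4 + N_{k-1}.
N_0 = 4
N_1 = 4 + 4 = 8
N_2 = 4 + 8 = 12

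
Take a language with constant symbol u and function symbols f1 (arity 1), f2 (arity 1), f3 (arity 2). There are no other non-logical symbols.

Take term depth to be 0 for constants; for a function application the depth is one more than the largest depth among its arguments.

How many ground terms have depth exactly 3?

Write N_k for the number of ground terms of depth ≤ k. A term of depth ≤ k is either a constant or a function symbol applied to arguments of depth ≤ k−1, so N_k = 1 + N_{k-1} + N_{k-1} + N_{k-1}^2.
N_0 = 1
N_1 = 1 + 1 + 1 + 1^2 = 4
N_2 = 1 + 4 + 4 + 4^2 = 25
N_3 = 1 + 25 + 25 + 25^2 = 676
Terms of depth exactly 3: N_3 − N_2 = 676 − 25 = 651.

651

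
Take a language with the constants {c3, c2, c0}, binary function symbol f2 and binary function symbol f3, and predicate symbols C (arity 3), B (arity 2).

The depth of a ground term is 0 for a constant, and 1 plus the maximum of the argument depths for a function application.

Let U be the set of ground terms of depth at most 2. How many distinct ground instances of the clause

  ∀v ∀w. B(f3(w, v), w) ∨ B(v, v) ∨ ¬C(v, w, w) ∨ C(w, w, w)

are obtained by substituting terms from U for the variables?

Ground terms of depth ≤ 2:
  If N_k denotes the number of depth-≤k ground terms, the 3 constants give N_0 = 3, and each function symbol of arity r contributes N_{k-1}^r new terms at level k: N_k = 3 + N_{k-1}^2 + N_{k-1}^2.
  N_0 = 3
  N_1 = 3 + 3^2 + 3^2 = 21
  N_2 = 3 + 21^2 + 21^2 = 885
So there are 885 ground terms available for substitution.
There are 2 variables to instantiate (v, w), each occurring in at least one literal, so different choices give different ground instances.
Number of ground instances = 885^2 = 783225.

783225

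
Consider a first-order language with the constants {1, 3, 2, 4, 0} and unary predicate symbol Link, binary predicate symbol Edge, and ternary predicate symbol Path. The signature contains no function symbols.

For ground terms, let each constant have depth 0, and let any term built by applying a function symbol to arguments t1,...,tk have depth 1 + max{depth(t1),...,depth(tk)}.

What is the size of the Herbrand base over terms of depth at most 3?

First count ground terms of depth ≤ 3.
With no function symbols every ground term is a constant, so there are exactly 5 ground terms at every depth bound.
N_0 = 5
N_1 = 5
N_2 = 5
N_3 = 5
Explicitly: 1, 3, 2, 4, 0.
So |H| = 5.
For each predicate symbol, the number of ground atoms is |H| raised to its arity; summing:
  Link: 5;  Edge: 5^2 = 25;  Path: 5^3 = 125
Total ground atoms: 5 + 25 + 125 = 155.

155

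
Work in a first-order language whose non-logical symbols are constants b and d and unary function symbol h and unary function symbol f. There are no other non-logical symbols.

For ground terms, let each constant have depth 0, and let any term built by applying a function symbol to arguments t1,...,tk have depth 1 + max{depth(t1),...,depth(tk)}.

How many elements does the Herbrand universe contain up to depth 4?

62

Let N_k = |{terms of depth ≤ k}|. Then N_0 = 2 and N_k = 2 + N_{k-1} + N_{k-1} for k ≥ 1 (one summand per function symbol, arity giving the exponent).
N_0 = 2
N_1 = 2 + 2 + 2 = 6
N_2 = 2 + 6 + 6 = 14
N_3 = 2 + 14 + 14 = 30
N_4 = 2 + 30 + 30 = 62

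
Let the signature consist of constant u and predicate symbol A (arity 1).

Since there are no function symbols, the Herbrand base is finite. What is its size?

With no function symbols, the Herbrand universe is just the 1 constant.
Ground atoms per predicate: A: 1.
Herbrand base size = 1 = 1.

1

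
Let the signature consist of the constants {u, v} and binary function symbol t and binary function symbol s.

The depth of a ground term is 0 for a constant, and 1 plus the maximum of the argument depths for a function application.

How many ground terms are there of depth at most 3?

Count level by level. With function symbols t/2, s/2, the terms of depth ≤ k are the 2 constants together with each function applied to depth-≤(k−1) tuples, so N_k = 2 + N_{k-1}^2 + N_{k-1}^2.
N_0 = 2
N_1 = 2 + 2^2 + 2^2 = 10
N_2 = 2 + 10^2 + 10^2 = 202
N_3 = 2 + 202^2 + 202^2 = 81610

81610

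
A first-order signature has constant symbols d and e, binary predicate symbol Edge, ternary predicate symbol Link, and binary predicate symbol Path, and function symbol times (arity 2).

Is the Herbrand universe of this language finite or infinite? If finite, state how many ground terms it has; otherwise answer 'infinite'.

infinite

The signature has at least one function symbol (times, arity 2) and at least one constant (d).
Iterating times gives infinitely many distinct ground terms: d, times(d, d), times(times(d, d), times(d, d)), ...
So the Herbrand universe is infinite.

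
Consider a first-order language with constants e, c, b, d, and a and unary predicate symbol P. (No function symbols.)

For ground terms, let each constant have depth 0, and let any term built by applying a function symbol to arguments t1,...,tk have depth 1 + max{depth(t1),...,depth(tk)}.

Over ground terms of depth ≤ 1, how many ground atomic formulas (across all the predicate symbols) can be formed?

First count ground terms of depth ≤ 1.
With no function symbols every ground term is a constant, so there are exactly 5 ground terms at every depth bound.
N_0 = 5
N_1 = 5
So |H| = 5.
For each predicate symbol, the number of ground atoms is |H| raised to its arity; summing:
  P: 5
Total ground atoms: 5.

5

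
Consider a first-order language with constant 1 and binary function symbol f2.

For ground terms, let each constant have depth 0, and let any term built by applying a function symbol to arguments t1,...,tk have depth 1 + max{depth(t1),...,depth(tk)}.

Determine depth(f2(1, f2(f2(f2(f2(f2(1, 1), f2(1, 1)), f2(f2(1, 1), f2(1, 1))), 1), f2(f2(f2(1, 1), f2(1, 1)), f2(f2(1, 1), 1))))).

depth(f2(1, 1)) = 1 + max(0, 0) = 1
depth(f2(f2(1, 1), f2(1, 1))) = 1 + max(1, 1) = 2
depth(f2(f2(f2(1, 1), f2(1, 1)), f2(f2(1, 1), f2(1, 1)))) = 1 + max(2, 2) = 3
depth(f2(f2(f2(f2(1, 1), f2(1, 1)), f2(f2(1, 1), f2(1, 1))), 1)) = 1 + max(3, 0) = 4
depth(f2(f2(1, 1), 1)) = 1 + max(1, 0) = 2
depth(f2(f2(f2(1, 1), f2(1, 1)), f2(f2(1, 1), 1))) = 1 + max(2, 2) = 3
depth(f2(f2(f2(f2(f2(1, 1), f2(1, 1)), f2(f2(1, 1), f2(1, 1))), 1), f2(f2(f2(1, 1), f2(1, 1)), f2(f2(1, 1), 1)))) = 1 + max(4, 3) = 5
depth(f2(1, f2(f2(f2(f2(f2(1, 1), f2(1, 1)), f2(f2(1, 1), f2(1, 1))), 1), f2(f2(f2(1, 1), f2(1, 1)), f2(f2(1, 1), 1))))) = 1 + max(0, 5) = 6

6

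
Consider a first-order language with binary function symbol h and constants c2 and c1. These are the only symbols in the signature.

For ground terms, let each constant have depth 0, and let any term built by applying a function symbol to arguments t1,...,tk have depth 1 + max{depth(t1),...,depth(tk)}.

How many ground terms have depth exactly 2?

32

Count level by level. With function symbols h/2, the terms of depth ≤ k are the 2 constants together with each function applied to depth-≤(k−1) tuples, so N_k = 2 + N_{k-1}^2.
N_0 = 2
N_1 = 2 + 2^2 = 6
N_2 = 2 + 6^2 = 38
Terms of depth exactly 2: N_2 − N_1 = 38 − 6 = 32.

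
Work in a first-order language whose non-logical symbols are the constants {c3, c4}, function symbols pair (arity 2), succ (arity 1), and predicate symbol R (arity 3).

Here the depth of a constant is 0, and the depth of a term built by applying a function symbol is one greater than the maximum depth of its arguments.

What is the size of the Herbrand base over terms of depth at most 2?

First count ground terms of depth ≤ 2.
Write N_k for the number of ground terms of depth ≤ k. A term of depth ≤ k is either a constant or a function symbol applied to arguments of depth ≤ k−1, so N_k = 2 + N_{k-1}^2 + N_{k-1}.
N_0 = 2
N_1 = 2 + 2^2 + 2 = 8
N_2 = 2 + 8^2 + 8 = 74
So |H| = 74.
Each predicate of arity r yields |H|^r ground atoms (one per choice of an r-tuple from H):
  R: 74^3 = 405224
Total ground atoms: 405224.

405224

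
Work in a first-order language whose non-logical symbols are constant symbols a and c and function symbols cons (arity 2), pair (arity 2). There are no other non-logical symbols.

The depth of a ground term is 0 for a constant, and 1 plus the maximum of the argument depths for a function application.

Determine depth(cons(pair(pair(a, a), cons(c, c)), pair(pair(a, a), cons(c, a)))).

depth(pair(a, a)) = 1 + max(0, 0) = 1
depth(cons(c, c)) = 1 + max(0, 0) = 1
depth(pair(pair(a, a), cons(c, c))) = 1 + max(1, 1) = 2
depth(cons(c, a)) = 1 + max(0, 0) = 1
depth(pair(pair(a, a), cons(c, a))) = 1 + max(1, 1) = 2
depth(cons(pair(pair(a, a), cons(c, c)), pair(pair(a, a), cons(c, a)))) = 1 + max(2, 2) = 3

3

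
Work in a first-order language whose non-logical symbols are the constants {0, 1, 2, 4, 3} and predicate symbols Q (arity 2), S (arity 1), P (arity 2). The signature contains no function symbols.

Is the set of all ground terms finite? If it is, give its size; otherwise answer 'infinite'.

5

There are no function symbols, so every ground term is one of the 5 constants.
The Herbrand universe is {0, 1, 2, 4, 3}, which is finite with 5 elements.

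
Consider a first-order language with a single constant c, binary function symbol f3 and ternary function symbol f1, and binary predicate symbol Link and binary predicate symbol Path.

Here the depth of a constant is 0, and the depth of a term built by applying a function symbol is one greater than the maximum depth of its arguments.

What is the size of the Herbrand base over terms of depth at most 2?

2738

First count ground terms of depth ≤ 2.
Count level by level. With function symbols f3/2, f1/3, the terms of depth ≤ k are the 1 constant together with each function applied to depth-≤(k−1) tuples, so N_k = 1 + N_{k-1}^2 + N_{k-1}^3.
N_0 = 1
N_1 = 1 + 1^2 + 1^3 = 3
N_2 = 1 + 3^2 + 3^3 = 37
So |H| = 37.
Ground atoms are formed by filling each argument slot of a predicate with a term from H, so an r-ary predicate gives |H|^r atoms:
  Link: 37^2 = 1369;  Path: 37^2 = 1369
Total ground atoms: 1369 + 1369 = 2738.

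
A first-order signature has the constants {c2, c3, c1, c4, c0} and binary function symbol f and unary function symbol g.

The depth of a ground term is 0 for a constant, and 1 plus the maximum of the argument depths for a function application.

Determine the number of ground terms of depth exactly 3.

Count level by level. With function symbols f/2, g/1, the terms of depth ≤ k are the 5 constants together with each function applied to depth-≤(k−1) tuples, so N_k = 5 + N_{k-1}^2 + N_{k-1}.
N_0 = 5
N_1 = 5 + 5^2 + 5 = 35
N_2 = 5 + 35^2 + 35 = 1265
N_3 = 5 + 1265^2 + 1265 = 1601495
Terms of depth exactly 3: N_3 − N_2 = 1601495 − 1265 = 1600230.

1600230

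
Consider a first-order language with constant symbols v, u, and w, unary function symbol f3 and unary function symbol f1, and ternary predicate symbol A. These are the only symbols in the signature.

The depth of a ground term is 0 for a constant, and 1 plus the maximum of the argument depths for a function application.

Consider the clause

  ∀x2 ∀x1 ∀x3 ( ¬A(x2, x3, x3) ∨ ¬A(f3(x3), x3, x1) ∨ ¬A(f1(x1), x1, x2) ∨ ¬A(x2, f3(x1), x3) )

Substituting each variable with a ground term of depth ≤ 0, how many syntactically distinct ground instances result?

27

Ground terms of depth ≤ 0:
  If N_k denotes the number of depth-≤k ground terms, the 3 constants give N_0 = 3, and each function symbol of arity r contributes N_{k-1}^r new terms at level k: N_k = 3 + N_{k-1} + N_{k-1}.
  N_0 = 3
  Explicitly: v, u, w.
So there are 3 ground terms available for substitution.
Each of x2, x1, x3 ranges independently over the available ground terms, and distinct assignments produce distinct instances.
Number of ground instances = 3^3 = 27.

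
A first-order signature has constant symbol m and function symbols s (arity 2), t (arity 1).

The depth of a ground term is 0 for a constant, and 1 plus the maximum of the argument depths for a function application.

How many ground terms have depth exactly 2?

If N_k denotes the number of depth-≤k ground terms, the 1 constant gives N_0 = 1, and each function symbol of arity r contributes N_{k-1}^r new terms at level k: N_k = 1 + N_{k-1}^2 + N_{k-1}.
N_0 = 1
N_1 = 1 + 1^2 + 1 = 3
N_2 = 1 + 3^2 + 3 = 13
Terms of depth exactly 2: N_2 − N_1 = 13 − 3 = 10.

10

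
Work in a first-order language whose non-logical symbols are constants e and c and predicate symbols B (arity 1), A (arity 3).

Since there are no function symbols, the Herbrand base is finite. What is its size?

10

With no function symbols, the Herbrand universe is just the 2 constants.
Ground atoms per predicate: B: 2, A: 2^3 = 8.
Herbrand base size = 2 + 8 = 10.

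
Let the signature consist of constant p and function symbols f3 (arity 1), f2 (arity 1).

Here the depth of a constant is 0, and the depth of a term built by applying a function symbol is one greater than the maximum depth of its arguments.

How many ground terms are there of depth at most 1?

3

Count level by level. With function symbols f3/1, f2/1, the terms of depth ≤ k are the 1 constant together with each function applied to depth-≤(k−1) tuples, so N_k = 1 + N_{k-1} + N_{k-1}.
N_0 = 1
N_1 = 1 + 1 + 1 = 3
Explicitly: p, f3(p), f2(p).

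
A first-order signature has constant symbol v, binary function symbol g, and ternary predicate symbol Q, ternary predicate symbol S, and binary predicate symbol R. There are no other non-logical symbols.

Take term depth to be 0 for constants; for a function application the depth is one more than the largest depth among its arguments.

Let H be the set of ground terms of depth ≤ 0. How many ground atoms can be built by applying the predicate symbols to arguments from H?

3

First count ground terms of depth ≤ 0.
If N_k denotes the number of depth-≤k ground terms, the 1 constant gives N_0 = 1, and each function symbol of arity r contributes N_{k-1}^r new terms at level k: N_k = 1 + N_{k-1}^2.
N_0 = 1
So |H| = 1.
Ground atoms are formed by filling each argument slot of a predicate with a term from H, so an r-ary predicate gives |H|^r atoms:
  Q: 1^3 = 1;  S: 1^3 = 1;  R: 1^2 = 1
Total ground atoms: 1 + 1 + 1 = 3.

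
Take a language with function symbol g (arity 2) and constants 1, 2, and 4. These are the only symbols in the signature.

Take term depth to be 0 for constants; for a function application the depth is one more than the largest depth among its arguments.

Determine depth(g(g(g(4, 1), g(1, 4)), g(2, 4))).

depth(g(4, 1)) = 1 + max(0, 0) = 1
depth(g(1, 4)) = 1 + max(0, 0) = 1
depth(g(g(4, 1), g(1, 4))) = 1 + max(1, 1) = 2
depth(g(2, 4)) = 1 + max(0, 0) = 1
depth(g(g(g(4, 1), g(1, 4)), g(2, 4))) = 1 + max(2, 1) = 3

3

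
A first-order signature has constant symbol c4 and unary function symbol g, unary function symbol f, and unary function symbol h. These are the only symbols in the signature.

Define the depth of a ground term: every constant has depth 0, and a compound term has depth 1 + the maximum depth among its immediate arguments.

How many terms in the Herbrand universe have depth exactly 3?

Let N_k count ground terms of depth at most k. Each non-constant term of depth ≤ k is some function symbol applied to depth-≤(k−1) arguments, giving N_k = 1 + N_{k-1} + N_{k-1} + N_{k-1}.
N_0 = 1
N_1 = 1 + 1 + 1 + 1 = 4
N_2 = 1 + 4 + 4 + 4 = 13
N_3 = 1 + 13 + 13 + 13 = 40
Terms of depth exactly 3: N_3 − N_2 = 40 − 13 = 27.

27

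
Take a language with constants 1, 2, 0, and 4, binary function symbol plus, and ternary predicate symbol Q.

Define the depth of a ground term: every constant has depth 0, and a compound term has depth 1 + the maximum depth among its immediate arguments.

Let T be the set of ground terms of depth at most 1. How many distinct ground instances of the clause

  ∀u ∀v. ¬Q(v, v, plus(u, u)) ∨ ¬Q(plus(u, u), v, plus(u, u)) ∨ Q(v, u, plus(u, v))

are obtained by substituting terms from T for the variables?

Ground terms of depth ≤ 1:
  Let N_k count ground terms of depth at most k. Each non-constant term of depth ≤ k is some function symbol applied to depth-≤(k−1) arguments, giving N_k = 4 + N_{k-1}^2.
  N_0 = 4
  N_1 = 4 + 4^2 = 20
So there are 20 ground terms available for substitution.
Each of u, v ranges independently over the available ground terms, and distinct assignments produce distinct instances.
Number of ground instances = 20^2 = 400.

400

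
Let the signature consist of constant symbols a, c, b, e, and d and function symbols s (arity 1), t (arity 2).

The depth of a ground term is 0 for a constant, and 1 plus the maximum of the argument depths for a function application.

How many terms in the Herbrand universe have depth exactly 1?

Count level by level. With function symbols s/1, t/2, the terms of depth ≤ k are the 5 constants together with each function applied to depth-≤(k−1) tuples, so N_k = 5 + N_{k-1} + N_{k-1}^2.
N_0 = 5
N_1 = 5 + 5 + 5^2 = 35
Terms of depth exactly 1: N_1 − N_0 = 35 − 5 = 30.

30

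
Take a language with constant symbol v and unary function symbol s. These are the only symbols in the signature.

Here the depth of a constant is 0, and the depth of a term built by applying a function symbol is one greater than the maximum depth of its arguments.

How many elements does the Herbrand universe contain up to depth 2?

3

If N_k denotes the number of depth-≤k ground terms, the 1 constant gives N_0 = 1, and each function symbol of arity r contributes N_{k-1}^r new terms at level k: N_k = 1 + N_{k-1}.
N_0 = 1
N_1 = 1 + 1 = 2
N_2 = 1 + 2 = 3
Explicitly: v, s(v), s(s(v)).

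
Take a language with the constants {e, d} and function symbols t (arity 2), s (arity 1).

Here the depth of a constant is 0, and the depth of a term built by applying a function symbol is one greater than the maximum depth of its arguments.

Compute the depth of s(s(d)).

depth(s(d)) = 1 + depth(d) = 1 + 0 = 1
depth(s(s(d))) = 1 + depth(s(d)) = 1 + 1 = 2

2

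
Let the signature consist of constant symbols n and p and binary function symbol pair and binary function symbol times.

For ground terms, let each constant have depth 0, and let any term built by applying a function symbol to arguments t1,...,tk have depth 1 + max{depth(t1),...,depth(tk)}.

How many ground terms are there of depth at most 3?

81610

Count level by level. With function symbols pair/2, times/2, the terms of depth ≤ k are the 2 constants together with each function applied to depth-≤(k−1) tuples, so N_k = 2 + N_{k-1}^2 + N_{k-1}^2.
N_0 = 2
N_1 = 2 + 2^2 + 2^2 = 10
N_2 = 2 + 10^2 + 10^2 = 202
N_3 = 2 + 202^2 + 202^2 = 81610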